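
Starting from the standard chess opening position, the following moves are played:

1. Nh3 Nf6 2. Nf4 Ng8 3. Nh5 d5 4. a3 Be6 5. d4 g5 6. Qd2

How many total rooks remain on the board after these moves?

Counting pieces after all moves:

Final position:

  a b c d e f g h
  ─────────────────
8│♜ ♞ · ♛ ♚ ♝ ♞ ♜│8
7│♟ ♟ ♟ · ♟ ♟ · ♟│7
6│· · · · ♝ · · ·│6
5│· · · ♟ · · ♟ ♘│5
4│· · · ♙ · · · ·│4
3│♙ · · · · · · ·│3
2│· ♙ ♙ ♕ ♙ ♙ ♙ ♙│2
1│♖ ♘ ♗ · ♔ ♗ · ♖│1
  ─────────────────
  a b c d e f g h


4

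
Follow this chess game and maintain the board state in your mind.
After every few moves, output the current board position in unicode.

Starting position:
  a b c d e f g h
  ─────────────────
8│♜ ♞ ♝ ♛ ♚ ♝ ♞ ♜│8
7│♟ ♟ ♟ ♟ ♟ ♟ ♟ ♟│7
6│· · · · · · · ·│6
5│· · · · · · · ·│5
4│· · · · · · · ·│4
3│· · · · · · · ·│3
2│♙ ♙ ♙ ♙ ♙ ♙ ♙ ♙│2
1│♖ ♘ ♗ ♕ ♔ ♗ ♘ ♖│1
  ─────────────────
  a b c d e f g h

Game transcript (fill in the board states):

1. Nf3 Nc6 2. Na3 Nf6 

  a b c d e f g h
  ─────────────────
8│♜ · ♝ ♛ ♚ ♝ · ♜│8
7│♟ ♟ ♟ ♟ ♟ ♟ ♟ ♟│7
6│· · ♞ · · ♞ · ·│6
5│· · · · · · · ·│5
4│· · · · · · · ·│4
3│♘ · · · · ♘ · ·│3
2│♙ ♙ ♙ ♙ ♙ ♙ ♙ ♙│2
1│♖ · ♗ ♕ ♔ ♗ · ♖│1
  ─────────────────
  a b c d e f g h

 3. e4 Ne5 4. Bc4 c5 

  a b c d e f g h
  ─────────────────
8│♜ · ♝ ♛ ♚ ♝ · ♜│8
7│♟ ♟ · ♟ ♟ ♟ ♟ ♟│7
6│· · · · · ♞ · ·│6
5│· · ♟ · ♞ · · ·│5
4│· · ♗ · ♙ · · ·│4
3│♘ · · · · ♘ · ·│3
2│♙ ♙ ♙ ♙ · ♙ ♙ ♙│2
1│♖ · ♗ ♕ ♔ · · ♖│1
  ─────────────────
  a b c d e f g h

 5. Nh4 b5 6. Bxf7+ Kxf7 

  a b c d e f g h
  ─────────────────
8│♜ · ♝ ♛ · ♝ · ♜│8
7│♟ · · ♟ ♟ ♚ ♟ ♟│7
6│· · · · · ♞ · ·│6
5│· ♟ ♟ · ♞ · · ·│5
4│· · · · ♙ · · ♘│4
3│♘ · · · · · · ·│3
2│♙ ♙ ♙ ♙ · ♙ ♙ ♙│2
1│♖ · ♗ ♕ ♔ · · ♖│1
  ─────────────────
  a b c d e f g h

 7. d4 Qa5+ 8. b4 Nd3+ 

  a b c d e f g h
  ─────────────────
8│♜ · ♝ · · ♝ · ♜│8
7│♟ · · ♟ ♟ ♚ ♟ ♟│7
6│· · · · · ♞ · ·│6
5│♛ ♟ ♟ · · · · ·│5
4│· ♙ · ♙ ♙ · · ♘│4
3│♘ · · ♞ · · · ·│3
2│♙ · ♙ · · ♙ ♙ ♙│2
1│♖ · ♗ ♕ ♔ · · ♖│1
  ─────────────────
  a b c d e f g h



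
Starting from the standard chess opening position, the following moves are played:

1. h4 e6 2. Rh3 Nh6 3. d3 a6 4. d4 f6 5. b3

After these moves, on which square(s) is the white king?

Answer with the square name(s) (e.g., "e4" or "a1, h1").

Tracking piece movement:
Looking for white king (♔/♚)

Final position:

  a b c d e f g h
  ─────────────────
8│♜ ♞ ♝ ♛ ♚ ♝ · ♜│8
7│· ♟ ♟ ♟ · · ♟ ♟│7
6│♟ · · · ♟ ♟ · ♞│6
5│· · · · · · · ·│5
4│· · · ♙ · · · ♙│4
3│· ♙ · · · · · ♖│3
2│♙ · ♙ · ♙ ♙ ♙ ·│2
1│♖ ♘ ♗ ♕ ♔ ♗ ♘ ·│1
  ─────────────────
  a b c d e f g h


e1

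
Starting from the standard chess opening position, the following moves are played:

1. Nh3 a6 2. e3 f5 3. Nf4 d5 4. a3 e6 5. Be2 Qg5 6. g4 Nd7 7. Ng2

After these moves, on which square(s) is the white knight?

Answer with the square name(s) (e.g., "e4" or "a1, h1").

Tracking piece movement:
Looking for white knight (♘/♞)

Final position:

  a b c d e f g h
  ─────────────────
8│♜ · ♝ · ♚ ♝ ♞ ♜│8
7│· ♟ ♟ ♞ · · ♟ ♟│7
6│♟ · · · ♟ · · ·│6
5│· · · ♟ · ♟ ♛ ·│5
4│· · · · · · ♙ ·│4
3│♙ · · · ♙ · · ·│3
2│· ♙ ♙ ♙ ♗ ♙ ♘ ♙│2
1│♖ ♘ ♗ ♕ ♔ · · ♖│1
  ─────────────────
  a b c d e f g h


b1, g2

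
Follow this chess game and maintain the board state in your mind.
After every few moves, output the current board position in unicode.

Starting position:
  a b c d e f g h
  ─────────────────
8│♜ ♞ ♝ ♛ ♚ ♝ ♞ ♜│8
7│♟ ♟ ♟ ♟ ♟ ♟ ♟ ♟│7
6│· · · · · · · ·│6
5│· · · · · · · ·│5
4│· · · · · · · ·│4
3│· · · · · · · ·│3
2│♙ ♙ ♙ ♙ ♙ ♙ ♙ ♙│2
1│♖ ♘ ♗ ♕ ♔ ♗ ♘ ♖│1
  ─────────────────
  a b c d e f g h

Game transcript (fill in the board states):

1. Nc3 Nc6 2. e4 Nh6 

  a b c d e f g h
  ─────────────────
8│♜ · ♝ ♛ ♚ ♝ · ♜│8
7│♟ ♟ ♟ ♟ ♟ ♟ ♟ ♟│7
6│· · ♞ · · · · ♞│6
5│· · · · · · · ·│5
4│· · · · ♙ · · ·│4
3│· · ♘ · · · · ·│3
2│♙ ♙ ♙ ♙ · ♙ ♙ ♙│2
1│♖ · ♗ ♕ ♔ ♗ ♘ ♖│1
  ─────────────────
  a b c d e f g h

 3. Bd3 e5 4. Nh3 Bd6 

  a b c d e f g h
  ─────────────────
8│♜ · ♝ ♛ ♚ · · ♜│8
7│♟ ♟ ♟ ♟ · ♟ ♟ ♟│7
6│· · ♞ ♝ · · · ♞│6
5│· · · · ♟ · · ·│5
4│· · · · ♙ · · ·│4
3│· · ♘ ♗ · · · ♘│3
2│♙ ♙ ♙ ♙ · ♙ ♙ ♙│2
1│♖ · ♗ ♕ ♔ · · ♖│1
  ─────────────────
  a b c d e f g h

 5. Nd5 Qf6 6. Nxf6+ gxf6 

  a b c d e f g h
  ─────────────────
8│♜ · ♝ · ♚ · · ♜│8
7│♟ ♟ ♟ ♟ · ♟ · ♟│7
6│· · ♞ ♝ · ♟ · ♞│6
5│· · · · ♟ · · ·│5
4│· · · · ♙ · · ·│4
3│· · · ♗ · · · ♘│3
2│♙ ♙ ♙ ♙ · ♙ ♙ ♙│2
1│♖ · ♗ ♕ ♔ · · ♖│1
  ─────────────────
  a b c d e f g h

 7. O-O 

  a b c d e f g h
  ─────────────────
8│♜ · ♝ · ♚ · · ♜│8
7│♟ ♟ ♟ ♟ · ♟ · ♟│7
6│· · ♞ ♝ · ♟ · ♞│6
5│· · · · ♟ · · ·│5
4│· · · · ♙ · · ·│4
3│· · · ♗ · · · ♘│3
2│♙ ♙ ♙ ♙ · ♙ ♙ ♙│2
1│♖ · ♗ ♕ · ♖ ♔ ·│1
  ─────────────────
  a b c d e f g h


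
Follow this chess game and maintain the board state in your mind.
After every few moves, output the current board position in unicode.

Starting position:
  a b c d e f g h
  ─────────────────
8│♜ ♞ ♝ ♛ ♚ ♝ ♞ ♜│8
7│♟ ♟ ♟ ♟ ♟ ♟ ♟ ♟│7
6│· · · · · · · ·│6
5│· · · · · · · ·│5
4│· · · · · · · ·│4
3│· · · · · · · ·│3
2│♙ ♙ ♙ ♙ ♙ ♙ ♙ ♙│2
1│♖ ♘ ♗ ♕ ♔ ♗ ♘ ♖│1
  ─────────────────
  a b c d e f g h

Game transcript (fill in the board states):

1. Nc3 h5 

  a b c d e f g h
  ─────────────────
8│♜ ♞ ♝ ♛ ♚ ♝ ♞ ♜│8
7│♟ ♟ ♟ ♟ ♟ ♟ ♟ ·│7
6│· · · · · · · ·│6
5│· · · · · · · ♟│5
4│· · · · · · · ·│4
3│· · ♘ · · · · ·│3
2│♙ ♙ ♙ ♙ ♙ ♙ ♙ ♙│2
1│♖ · ♗ ♕ ♔ ♗ ♘ ♖│1
  ─────────────────
  a b c d e f g h

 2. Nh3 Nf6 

  a b c d e f g h
  ─────────────────
8│♜ ♞ ♝ ♛ ♚ ♝ · ♜│8
7│♟ ♟ ♟ ♟ ♟ ♟ ♟ ·│7
6│· · · · · ♞ · ·│6
5│· · · · · · · ♟│5
4│· · · · · · · ·│4
3│· · ♘ · · · · ♘│3
2│♙ ♙ ♙ ♙ ♙ ♙ ♙ ♙│2
1│♖ · ♗ ♕ ♔ ♗ · ♖│1
  ─────────────────
  a b c d e f g h

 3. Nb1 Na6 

  a b c d e f g h
  ─────────────────
8│♜ · ♝ ♛ ♚ ♝ · ♜│8
7│♟ ♟ ♟ ♟ ♟ ♟ ♟ ·│7
6│♞ · · · · ♞ · ·│6
5│· · · · · · · ♟│5
4│· · · · · · · ·│4
3│· · · · · · · ♘│3
2│♙ ♙ ♙ ♙ ♙ ♙ ♙ ♙│2
1│♖ ♘ ♗ ♕ ♔ ♗ · ♖│1
  ─────────────────
  a b c d e f g h

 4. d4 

  a b c d e f g h
  ─────────────────
8│♜ · ♝ ♛ ♚ ♝ · ♜│8
7│♟ ♟ ♟ ♟ ♟ ♟ ♟ ·│7
6│♞ · · · · ♞ · ·│6
5│· · · · · · · ♟│5
4│· · · ♙ · · · ·│4
3│· · · · · · · ♘│3
2│♙ ♙ ♙ · ♙ ♙ ♙ ♙│2
1│♖ ♘ ♗ ♕ ♔ ♗ · ♖│1
  ─────────────────
  a b c d e f g h


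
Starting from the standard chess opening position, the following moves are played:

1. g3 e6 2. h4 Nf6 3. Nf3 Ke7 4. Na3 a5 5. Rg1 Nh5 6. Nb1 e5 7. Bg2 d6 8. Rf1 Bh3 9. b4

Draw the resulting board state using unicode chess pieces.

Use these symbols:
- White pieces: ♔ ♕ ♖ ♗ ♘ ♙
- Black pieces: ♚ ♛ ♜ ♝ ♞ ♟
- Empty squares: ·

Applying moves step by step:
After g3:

♜ ♞ ♝ ♛ ♚ ♝ ♞ ♜
♟ ♟ ♟ ♟ ♟ ♟ ♟ ♟
· · · · · · · ·
· · · · · · · ·
· · · · · · · ·
· · · · · · ♙ ·
♙ ♙ ♙ ♙ ♙ ♙ · ♙
♖ ♘ ♗ ♕ ♔ ♗ ♘ ♖


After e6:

♜ ♞ ♝ ♛ ♚ ♝ ♞ ♜
♟ ♟ ♟ ♟ · ♟ ♟ ♟
· · · · ♟ · · ·
· · · · · · · ·
· · · · · · · ·
· · · · · · ♙ ·
♙ ♙ ♙ ♙ ♙ ♙ · ♙
♖ ♘ ♗ ♕ ♔ ♗ ♘ ♖


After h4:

♜ ♞ ♝ ♛ ♚ ♝ ♞ ♜
♟ ♟ ♟ ♟ · ♟ ♟ ♟
· · · · ♟ · · ·
· · · · · · · ·
· · · · · · · ♙
· · · · · · ♙ ·
♙ ♙ ♙ ♙ ♙ ♙ · ·
♖ ♘ ♗ ♕ ♔ ♗ ♘ ♖


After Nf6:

♜ ♞ ♝ ♛ ♚ ♝ · ♜
♟ ♟ ♟ ♟ · ♟ ♟ ♟
· · · · ♟ ♞ · ·
· · · · · · · ·
· · · · · · · ♙
· · · · · · ♙ ·
♙ ♙ ♙ ♙ ♙ ♙ · ·
♖ ♘ ♗ ♕ ♔ ♗ ♘ ♖


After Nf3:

♜ ♞ ♝ ♛ ♚ ♝ · ♜
♟ ♟ ♟ ♟ · ♟ ♟ ♟
· · · · ♟ ♞ · ·
· · · · · · · ·
· · · · · · · ♙
· · · · · ♘ ♙ ·
♙ ♙ ♙ ♙ ♙ ♙ · ·
♖ ♘ ♗ ♕ ♔ ♗ · ♖


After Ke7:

♜ ♞ ♝ ♛ · ♝ · ♜
♟ ♟ ♟ ♟ ♚ ♟ ♟ ♟
· · · · ♟ ♞ · ·
· · · · · · · ·
· · · · · · · ♙
· · · · · ♘ ♙ ·
♙ ♙ ♙ ♙ ♙ ♙ · ·
♖ ♘ ♗ ♕ ♔ ♗ · ♖


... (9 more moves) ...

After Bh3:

♜ ♞ · ♛ · ♝ · ♜
· ♟ ♟ · ♚ ♟ ♟ ♟
· · · ♟ · · · ·
♟ · · · ♟ · · ♞
· · · · · · · ♙
· · · · · ♘ ♙ ♝
♙ ♙ ♙ ♙ ♙ ♙ ♗ ·
♖ ♘ ♗ ♕ ♔ ♖ · ·


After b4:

♜ ♞ · ♛ · ♝ · ♜
· ♟ ♟ · ♚ ♟ ♟ ♟
· · · ♟ · · · ·
♟ · · · ♟ · · ♞
· ♙ · · · · · ♙
· · · · · ♘ ♙ ♝
♙ · ♙ ♙ ♙ ♙ ♗ ·
♖ ♘ ♗ ♕ ♔ ♖ · ·



  a b c d e f g h
  ─────────────────
8│♜ ♞ · ♛ · ♝ · ♜│8
7│· ♟ ♟ · ♚ ♟ ♟ ♟│7
6│· · · ♟ · · · ·│6
5│♟ · · · ♟ · · ♞│5
4│· ♙ · · · · · ♙│4
3│· · · · · ♘ ♙ ♝│3
2│♙ · ♙ ♙ ♙ ♙ ♗ ·│2
1│♖ ♘ ♗ ♕ ♔ ♖ · ·│1
  ─────────────────
  a b c d e f g h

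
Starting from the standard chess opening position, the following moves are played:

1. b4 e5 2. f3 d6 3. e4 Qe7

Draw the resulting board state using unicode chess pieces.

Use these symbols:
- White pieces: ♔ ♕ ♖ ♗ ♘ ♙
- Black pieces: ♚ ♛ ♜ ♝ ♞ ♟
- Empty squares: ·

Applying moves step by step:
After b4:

♜ ♞ ♝ ♛ ♚ ♝ ♞ ♜
♟ ♟ ♟ ♟ ♟ ♟ ♟ ♟
· · · · · · · ·
· · · · · · · ·
· ♙ · · · · · ·
· · · · · · · ·
♙ · ♙ ♙ ♙ ♙ ♙ ♙
♖ ♘ ♗ ♕ ♔ ♗ ♘ ♖


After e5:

♜ ♞ ♝ ♛ ♚ ♝ ♞ ♜
♟ ♟ ♟ ♟ · ♟ ♟ ♟
· · · · · · · ·
· · · · ♟ · · ·
· ♙ · · · · · ·
· · · · · · · ·
♙ · ♙ ♙ ♙ ♙ ♙ ♙
♖ ♘ ♗ ♕ ♔ ♗ ♘ ♖


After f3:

♜ ♞ ♝ ♛ ♚ ♝ ♞ ♜
♟ ♟ ♟ ♟ · ♟ ♟ ♟
· · · · · · · ·
· · · · ♟ · · ·
· ♙ · · · · · ·
· · · · · ♙ · ·
♙ · ♙ ♙ ♙ · ♙ ♙
♖ ♘ ♗ ♕ ♔ ♗ ♘ ♖


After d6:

♜ ♞ ♝ ♛ ♚ ♝ ♞ ♜
♟ ♟ ♟ · · ♟ ♟ ♟
· · · ♟ · · · ·
· · · · ♟ · · ·
· ♙ · · · · · ·
· · · · · ♙ · ·
♙ · ♙ ♙ ♙ · ♙ ♙
♖ ♘ ♗ ♕ ♔ ♗ ♘ ♖


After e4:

♜ ♞ ♝ ♛ ♚ ♝ ♞ ♜
♟ ♟ ♟ · · ♟ ♟ ♟
· · · ♟ · · · ·
· · · · ♟ · · ·
· ♙ · · ♙ · · ·
· · · · · ♙ · ·
♙ · ♙ ♙ · · ♙ ♙
♖ ♘ ♗ ♕ ♔ ♗ ♘ ♖


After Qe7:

♜ ♞ ♝ · ♚ ♝ ♞ ♜
♟ ♟ ♟ · ♛ ♟ ♟ ♟
· · · ♟ · · · ·
· · · · ♟ · · ·
· ♙ · · ♙ · · ·
· · · · · ♙ · ·
♙ · ♙ ♙ · · ♙ ♙
♖ ♘ ♗ ♕ ♔ ♗ ♘ ♖



  a b c d e f g h
  ─────────────────
8│♜ ♞ ♝ · ♚ ♝ ♞ ♜│8
7│♟ ♟ ♟ · ♛ ♟ ♟ ♟│7
6│· · · ♟ · · · ·│6
5│· · · · ♟ · · ·│5
4│· ♙ · · ♙ · · ·│4
3│· · · · · ♙ · ·│3
2│♙ · ♙ ♙ · · ♙ ♙│2
1│♖ ♘ ♗ ♕ ♔ ♗ ♘ ♖│1
  ─────────────────
  a b c d e f g h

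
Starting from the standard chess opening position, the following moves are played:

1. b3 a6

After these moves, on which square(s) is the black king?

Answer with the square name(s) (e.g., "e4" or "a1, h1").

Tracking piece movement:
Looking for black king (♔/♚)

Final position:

  a b c d e f g h
  ─────────────────
8│♜ ♞ ♝ ♛ ♚ ♝ ♞ ♜│8
7│· ♟ ♟ ♟ ♟ ♟ ♟ ♟│7
6│♟ · · · · · · ·│6
5│· · · · · · · ·│5
4│· · · · · · · ·│4
3│· ♙ · · · · · ·│3
2│♙ · ♙ ♙ ♙ ♙ ♙ ♙│2
1│♖ ♘ ♗ ♕ ♔ ♗ ♘ ♖│1
  ─────────────────
  a b c d e f g h


e8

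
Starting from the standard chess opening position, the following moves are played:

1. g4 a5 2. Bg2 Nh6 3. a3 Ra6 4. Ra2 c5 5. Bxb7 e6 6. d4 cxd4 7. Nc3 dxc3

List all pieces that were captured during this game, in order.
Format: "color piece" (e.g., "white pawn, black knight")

Tracking captures:
  Bxb7: captured black pawn
  cxd4: captured white pawn
  dxc3: captured white knight

black pawn, white pawn, white knight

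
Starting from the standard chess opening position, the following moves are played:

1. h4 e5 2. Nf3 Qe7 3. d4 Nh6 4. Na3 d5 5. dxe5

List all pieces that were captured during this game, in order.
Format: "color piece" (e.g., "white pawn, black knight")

Tracking captures:
  dxe5: captured black pawn

black pawn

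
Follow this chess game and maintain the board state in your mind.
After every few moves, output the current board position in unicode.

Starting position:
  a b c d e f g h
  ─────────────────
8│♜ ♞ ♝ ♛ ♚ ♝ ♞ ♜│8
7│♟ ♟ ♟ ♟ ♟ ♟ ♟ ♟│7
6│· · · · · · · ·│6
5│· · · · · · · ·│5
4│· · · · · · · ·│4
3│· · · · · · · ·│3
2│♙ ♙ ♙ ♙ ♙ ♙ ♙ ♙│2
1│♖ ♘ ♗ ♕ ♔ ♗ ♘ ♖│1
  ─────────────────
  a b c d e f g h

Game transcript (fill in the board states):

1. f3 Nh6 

  a b c d e f g h
  ─────────────────
8│♜ ♞ ♝ ♛ ♚ ♝ · ♜│8
7│♟ ♟ ♟ ♟ ♟ ♟ ♟ ♟│7
6│· · · · · · · ♞│6
5│· · · · · · · ·│5
4│· · · · · · · ·│4
3│· · · · · ♙ · ·│3
2│♙ ♙ ♙ ♙ ♙ · ♙ ♙│2
1│♖ ♘ ♗ ♕ ♔ ♗ ♘ ♖│1
  ─────────────────
  a b c d e f g h

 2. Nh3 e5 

  a b c d e f g h
  ─────────────────
8│♜ ♞ ♝ ♛ ♚ ♝ · ♜│8
7│♟ ♟ ♟ ♟ · ♟ ♟ ♟│7
6│· · · · · · · ♞│6
5│· · · · ♟ · · ·│5
4│· · · · · · · ·│4
3│· · · · · ♙ · ♘│3
2│♙ ♙ ♙ ♙ ♙ · ♙ ♙│2
1│♖ ♘ ♗ ♕ ♔ ♗ · ♖│1
  ─────────────────
  a b c d e f g h

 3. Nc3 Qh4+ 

  a b c d e f g h
  ─────────────────
8│♜ ♞ ♝ · ♚ ♝ · ♜│8
7│♟ ♟ ♟ ♟ · ♟ ♟ ♟│7
6│· · · · · · · ♞│6
5│· · · · ♟ · · ·│5
4│· · · · · · · ♛│4
3│· · ♘ · · ♙ · ♘│3
2│♙ ♙ ♙ ♙ ♙ · ♙ ♙│2
1│♖ · ♗ ♕ ♔ ♗ · ♖│1
  ─────────────────
  a b c d e f g h



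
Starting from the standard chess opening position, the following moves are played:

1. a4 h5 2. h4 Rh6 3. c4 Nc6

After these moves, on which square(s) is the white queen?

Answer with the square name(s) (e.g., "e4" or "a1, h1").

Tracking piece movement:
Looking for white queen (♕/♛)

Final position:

  a b c d e f g h
  ─────────────────
8│♜ · ♝ ♛ ♚ ♝ ♞ ·│8
7│♟ ♟ ♟ ♟ ♟ ♟ ♟ ·│7
6│· · ♞ · · · · ♜│6
5│· · · · · · · ♟│5
4│♙ · ♙ · · · · ♙│4
3│· · · · · · · ·│3
2│· ♙ · ♙ ♙ ♙ ♙ ·│2
1│♖ ♘ ♗ ♕ ♔ ♗ ♘ ♖│1
  ─────────────────
  a b c d e f g h


d1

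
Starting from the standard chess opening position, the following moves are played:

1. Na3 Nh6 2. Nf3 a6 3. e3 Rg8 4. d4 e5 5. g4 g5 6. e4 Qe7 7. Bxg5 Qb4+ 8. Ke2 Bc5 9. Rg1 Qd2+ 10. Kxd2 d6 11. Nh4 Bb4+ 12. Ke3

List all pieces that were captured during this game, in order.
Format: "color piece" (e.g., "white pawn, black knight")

Tracking captures:
  Bxg5: captured black pawn
  Kxd2: captured black queen

black pawn, black queen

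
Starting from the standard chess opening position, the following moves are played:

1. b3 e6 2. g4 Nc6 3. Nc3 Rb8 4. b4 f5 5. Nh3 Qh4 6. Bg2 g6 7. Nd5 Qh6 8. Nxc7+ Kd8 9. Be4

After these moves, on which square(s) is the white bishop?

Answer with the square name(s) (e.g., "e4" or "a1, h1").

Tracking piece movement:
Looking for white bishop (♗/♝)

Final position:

  a b c d e f g h
  ─────────────────
8│· ♜ ♝ ♚ · ♝ ♞ ♜│8
7│♟ ♟ ♘ ♟ · · · ♟│7
6│· · ♞ · ♟ · ♟ ♛│6
5│· · · · · ♟ · ·│5
4│· ♙ · · ♗ · ♙ ·│4
3│· · · · · · · ♘│3
2│♙ · ♙ ♙ ♙ ♙ · ♙│2
1│♖ · ♗ ♕ ♔ · · ♖│1
  ─────────────────
  a b c d e f g h


c1, e4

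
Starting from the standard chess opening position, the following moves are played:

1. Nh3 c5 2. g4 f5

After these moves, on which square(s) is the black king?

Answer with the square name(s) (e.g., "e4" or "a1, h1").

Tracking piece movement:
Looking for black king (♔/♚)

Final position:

  a b c d e f g h
  ─────────────────
8│♜ ♞ ♝ ♛ ♚ ♝ ♞ ♜│8
7│♟ ♟ · ♟ ♟ · ♟ ♟│7
6│· · · · · · · ·│6
5│· · ♟ · · ♟ · ·│5
4│· · · · · · ♙ ·│4
3│· · · · · · · ♘│3
2│♙ ♙ ♙ ♙ ♙ ♙ · ♙│2
1│♖ ♘ ♗ ♕ ♔ ♗ · ♖│1
  ─────────────────
  a b c d e f g h


e8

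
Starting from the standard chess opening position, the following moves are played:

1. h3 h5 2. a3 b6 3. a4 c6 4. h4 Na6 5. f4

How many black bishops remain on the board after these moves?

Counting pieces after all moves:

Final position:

  a b c d e f g h
  ─────────────────
8│♜ · ♝ ♛ ♚ ♝ ♞ ♜│8
7│♟ · · ♟ ♟ ♟ ♟ ·│7
6│♞ ♟ ♟ · · · · ·│6
5│· · · · · · · ♟│5
4│♙ · · · · ♙ · ♙│4
3│· · · · · · · ·│3
2│· ♙ ♙ ♙ ♙ · ♙ ·│2
1│♖ ♘ ♗ ♕ ♔ ♗ ♘ ♖│1
  ─────────────────
  a b c d e f g h


2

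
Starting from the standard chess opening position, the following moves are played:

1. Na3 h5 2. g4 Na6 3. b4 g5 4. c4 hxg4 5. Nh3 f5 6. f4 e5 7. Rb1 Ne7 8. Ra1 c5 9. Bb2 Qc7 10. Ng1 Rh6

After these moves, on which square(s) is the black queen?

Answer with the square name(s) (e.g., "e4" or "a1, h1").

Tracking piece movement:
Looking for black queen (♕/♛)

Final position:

  a b c d e f g h
  ─────────────────
8│♜ · ♝ · ♚ ♝ · ·│8
7│♟ ♟ ♛ ♟ ♞ · · ·│7
6│♞ · · · · · · ♜│6
5│· · ♟ · ♟ ♟ ♟ ·│5
4│· ♙ ♙ · · ♙ ♟ ·│4
3│♘ · · · · · · ·│3
2│♙ ♗ · ♙ ♙ · · ♙│2
1│♖ · · ♕ ♔ ♗ ♘ ♖│1
  ─────────────────
  a b c d e f g h


c7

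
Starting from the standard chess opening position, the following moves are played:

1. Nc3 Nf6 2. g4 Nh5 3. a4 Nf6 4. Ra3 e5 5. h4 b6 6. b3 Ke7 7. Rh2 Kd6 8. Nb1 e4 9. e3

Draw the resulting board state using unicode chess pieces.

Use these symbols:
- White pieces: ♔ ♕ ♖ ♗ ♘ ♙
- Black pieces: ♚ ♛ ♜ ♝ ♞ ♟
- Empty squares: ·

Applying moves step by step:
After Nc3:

♜ ♞ ♝ ♛ ♚ ♝ ♞ ♜
♟ ♟ ♟ ♟ ♟ ♟ ♟ ♟
· · · · · · · ·
· · · · · · · ·
· · · · · · · ·
· · ♘ · · · · ·
♙ ♙ ♙ ♙ ♙ ♙ ♙ ♙
♖ · ♗ ♕ ♔ ♗ ♘ ♖


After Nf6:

♜ ♞ ♝ ♛ ♚ ♝ · ♜
♟ ♟ ♟ ♟ ♟ ♟ ♟ ♟
· · · · · ♞ · ·
· · · · · · · ·
· · · · · · · ·
· · ♘ · · · · ·
♙ ♙ ♙ ♙ ♙ ♙ ♙ ♙
♖ · ♗ ♕ ♔ ♗ ♘ ♖


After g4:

♜ ♞ ♝ ♛ ♚ ♝ · ♜
♟ ♟ ♟ ♟ ♟ ♟ ♟ ♟
· · · · · ♞ · ·
· · · · · · · ·
· · · · · · ♙ ·
· · ♘ · · · · ·
♙ ♙ ♙ ♙ ♙ ♙ · ♙
♖ · ♗ ♕ ♔ ♗ ♘ ♖


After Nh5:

♜ ♞ ♝ ♛ ♚ ♝ · ♜
♟ ♟ ♟ ♟ ♟ ♟ ♟ ♟
· · · · · · · ·
· · · · · · · ♞
· · · · · · ♙ ·
· · ♘ · · · · ·
♙ ♙ ♙ ♙ ♙ ♙ · ♙
♖ · ♗ ♕ ♔ ♗ ♘ ♖


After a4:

♜ ♞ ♝ ♛ ♚ ♝ · ♜
♟ ♟ ♟ ♟ ♟ ♟ ♟ ♟
· · · · · · · ·
· · · · · · · ♞
♙ · · · · · ♙ ·
· · ♘ · · · · ·
· ♙ ♙ ♙ ♙ ♙ · ♙
♖ · ♗ ♕ ♔ ♗ ♘ ♖


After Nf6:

♜ ♞ ♝ ♛ ♚ ♝ · ♜
♟ ♟ ♟ ♟ ♟ ♟ ♟ ♟
· · · · · ♞ · ·
· · · · · · · ·
♙ · · · · · ♙ ·
· · ♘ · · · · ·
· ♙ ♙ ♙ ♙ ♙ · ♙
♖ · ♗ ♕ ♔ ♗ ♘ ♖


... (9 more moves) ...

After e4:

♜ ♞ ♝ ♛ · ♝ · ♜
♟ · ♟ ♟ · ♟ ♟ ♟
· ♟ · ♚ · ♞ · ·
· · · · · · · ·
♙ · · · ♟ · ♙ ♙
♖ ♙ · · · · · ·
· · ♙ ♙ ♙ ♙ · ♖
· ♘ ♗ ♕ ♔ ♗ ♘ ·


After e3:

♜ ♞ ♝ ♛ · ♝ · ♜
♟ · ♟ ♟ · ♟ ♟ ♟
· ♟ · ♚ · ♞ · ·
· · · · · · · ·
♙ · · · ♟ · ♙ ♙
♖ ♙ · · ♙ · · ·
· · ♙ ♙ · ♙ · ♖
· ♘ ♗ ♕ ♔ ♗ ♘ ·



  a b c d e f g h
  ─────────────────
8│♜ ♞ ♝ ♛ · ♝ · ♜│8
7│♟ · ♟ ♟ · ♟ ♟ ♟│7
6│· ♟ · ♚ · ♞ · ·│6
5│· · · · · · · ·│5
4│♙ · · · ♟ · ♙ ♙│4
3│♖ ♙ · · ♙ · · ·│3
2│· · ♙ ♙ · ♙ · ♖│2
1│· ♘ ♗ ♕ ♔ ♗ ♘ ·│1
  ─────────────────
  a b c d e f g h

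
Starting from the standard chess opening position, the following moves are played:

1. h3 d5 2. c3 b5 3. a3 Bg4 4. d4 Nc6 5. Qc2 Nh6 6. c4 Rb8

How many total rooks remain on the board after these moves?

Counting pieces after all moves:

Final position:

  a b c d e f g h
  ─────────────────
8│· ♜ · ♛ ♚ ♝ · ♜│8
7│♟ · ♟ · ♟ ♟ ♟ ♟│7
6│· · ♞ · · · · ♞│6
5│· ♟ · ♟ · · · ·│5
4│· · ♙ ♙ · · ♝ ·│4
3│♙ · · · · · · ♙│3
2│· ♙ ♕ · ♙ ♙ ♙ ·│2
1│♖ ♘ ♗ · ♔ ♗ ♘ ♖│1
  ─────────────────
  a b c d e f g h


4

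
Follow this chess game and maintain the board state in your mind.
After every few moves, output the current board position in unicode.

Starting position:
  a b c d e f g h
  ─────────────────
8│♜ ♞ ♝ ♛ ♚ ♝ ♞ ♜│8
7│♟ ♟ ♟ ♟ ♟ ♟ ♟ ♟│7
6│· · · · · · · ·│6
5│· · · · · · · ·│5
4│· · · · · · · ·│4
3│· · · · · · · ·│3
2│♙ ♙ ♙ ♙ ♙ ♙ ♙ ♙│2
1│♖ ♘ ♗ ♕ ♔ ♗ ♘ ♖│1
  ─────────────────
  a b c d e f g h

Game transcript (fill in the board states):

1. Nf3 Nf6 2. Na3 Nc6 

  a b c d e f g h
  ─────────────────
8│♜ · ♝ ♛ ♚ ♝ · ♜│8
7│♟ ♟ ♟ ♟ ♟ ♟ ♟ ♟│7
6│· · ♞ · · ♞ · ·│6
5│· · · · · · · ·│5
4│· · · · · · · ·│4
3│♘ · · · · ♘ · ·│3
2│♙ ♙ ♙ ♙ ♙ ♙ ♙ ♙│2
1│♖ · ♗ ♕ ♔ ♗ · ♖│1
  ─────────────────
  a b c d e f g h

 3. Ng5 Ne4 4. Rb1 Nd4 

  a b c d e f g h
  ─────────────────
8│♜ · ♝ ♛ ♚ ♝ · ♜│8
7│♟ ♟ ♟ ♟ ♟ ♟ ♟ ♟│7
6│· · · · · · · ·│6
5│· · · · · · ♘ ·│5
4│· · · ♞ ♞ · · ·│4
3│♘ · · · · · · ·│3
2│♙ ♙ ♙ ♙ ♙ ♙ ♙ ♙│2
1│· ♖ ♗ ♕ ♔ ♗ · ♖│1
  ─────────────────
  a b c d e f g h

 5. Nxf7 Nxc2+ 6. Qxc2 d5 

  a b c d e f g h
  ─────────────────
8│♜ · ♝ ♛ ♚ ♝ · ♜│8
7│♟ ♟ ♟ · ♟ ♘ ♟ ♟│7
6│· · · · · · · ·│6
5│· · · ♟ · · · ·│5
4│· · · · ♞ · · ·│4
3│♘ · · · · · · ·│3
2│♙ ♙ ♕ ♙ ♙ ♙ ♙ ♙│2
1│· ♖ ♗ · ♔ ♗ · ♖│1
  ─────────────────
  a b c d e f g h

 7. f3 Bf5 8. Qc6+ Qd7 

  a b c d e f g h
  ─────────────────
8│♜ · · · ♚ ♝ · ♜│8
7│♟ ♟ ♟ ♛ ♟ ♘ ♟ ♟│7
6│· · ♕ · · · · ·│6
5│· · · ♟ · ♝ · ·│5
4│· · · · ♞ · · ·│4
3│♘ · · · · ♙ · ·│3
2│♙ ♙ · ♙ ♙ · ♙ ♙│2
1│· ♖ ♗ · ♔ ♗ · ♖│1
  ─────────────────
  a b c d e f g h



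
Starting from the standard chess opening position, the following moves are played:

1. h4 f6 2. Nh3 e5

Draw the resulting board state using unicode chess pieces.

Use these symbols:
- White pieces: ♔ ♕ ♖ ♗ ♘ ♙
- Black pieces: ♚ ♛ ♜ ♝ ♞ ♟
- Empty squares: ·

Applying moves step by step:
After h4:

♜ ♞ ♝ ♛ ♚ ♝ ♞ ♜
♟ ♟ ♟ ♟ ♟ ♟ ♟ ♟
· · · · · · · ·
· · · · · · · ·
· · · · · · · ♙
· · · · · · · ·
♙ ♙ ♙ ♙ ♙ ♙ ♙ ·
♖ ♘ ♗ ♕ ♔ ♗ ♘ ♖


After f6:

♜ ♞ ♝ ♛ ♚ ♝ ♞ ♜
♟ ♟ ♟ ♟ ♟ · ♟ ♟
· · · · · ♟ · ·
· · · · · · · ·
· · · · · · · ♙
· · · · · · · ·
♙ ♙ ♙ ♙ ♙ ♙ ♙ ·
♖ ♘ ♗ ♕ ♔ ♗ ♘ ♖


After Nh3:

♜ ♞ ♝ ♛ ♚ ♝ ♞ ♜
♟ ♟ ♟ ♟ ♟ · ♟ ♟
· · · · · ♟ · ·
· · · · · · · ·
· · · · · · · ♙
· · · · · · · ♘
♙ ♙ ♙ ♙ ♙ ♙ ♙ ·
♖ ♘ ♗ ♕ ♔ ♗ · ♖


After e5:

♜ ♞ ♝ ♛ ♚ ♝ ♞ ♜
♟ ♟ ♟ ♟ · · ♟ ♟
· · · · · ♟ · ·
· · · · ♟ · · ·
· · · · · · · ♙
· · · · · · · ♘
♙ ♙ ♙ ♙ ♙ ♙ ♙ ·
♖ ♘ ♗ ♕ ♔ ♗ · ♖



  a b c d e f g h
  ─────────────────
8│♜ ♞ ♝ ♛ ♚ ♝ ♞ ♜│8
7│♟ ♟ ♟ ♟ · · ♟ ♟│7
6│· · · · · ♟ · ·│6
5│· · · · ♟ · · ·│5
4│· · · · · · · ♙│4
3│· · · · · · · ♘│3
2│♙ ♙ ♙ ♙ ♙ ♙ ♙ ·│2
1│♖ ♘ ♗ ♕ ♔ ♗ · ♖│1
  ─────────────────
  a b c d e f g h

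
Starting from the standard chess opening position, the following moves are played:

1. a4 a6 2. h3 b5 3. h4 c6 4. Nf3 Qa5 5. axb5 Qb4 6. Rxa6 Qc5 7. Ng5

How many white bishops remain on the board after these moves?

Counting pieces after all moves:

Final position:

  a b c d e f g h
  ─────────────────
8│♜ ♞ ♝ · ♚ ♝ ♞ ♜│8
7│· · · ♟ ♟ ♟ ♟ ♟│7
6│♖ · ♟ · · · · ·│6
5│· ♙ ♛ · · · ♘ ·│5
4│· · · · · · · ♙│4
3│· · · · · · · ·│3
2│· ♙ ♙ ♙ ♙ ♙ ♙ ·│2
1│· ♘ ♗ ♕ ♔ ♗ · ♖│1
  ─────────────────
  a b c d e f g h


2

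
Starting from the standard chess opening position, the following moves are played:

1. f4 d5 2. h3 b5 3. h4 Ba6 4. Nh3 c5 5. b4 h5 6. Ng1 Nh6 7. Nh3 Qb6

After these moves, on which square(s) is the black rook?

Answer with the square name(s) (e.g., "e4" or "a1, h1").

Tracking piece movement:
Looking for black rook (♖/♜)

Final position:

  a b c d e f g h
  ─────────────────
8│♜ ♞ · · ♚ ♝ · ♜│8
7│♟ · · · ♟ ♟ ♟ ·│7
6│♝ ♛ · · · · · ♞│6
5│· ♟ ♟ ♟ · · · ♟│5
4│· ♙ · · · ♙ · ♙│4
3│· · · · · · · ♘│3
2│♙ · ♙ ♙ ♙ · ♙ ·│2
1│♖ ♘ ♗ ♕ ♔ ♗ · ♖│1
  ─────────────────
  a b c d e f g h


a8, h8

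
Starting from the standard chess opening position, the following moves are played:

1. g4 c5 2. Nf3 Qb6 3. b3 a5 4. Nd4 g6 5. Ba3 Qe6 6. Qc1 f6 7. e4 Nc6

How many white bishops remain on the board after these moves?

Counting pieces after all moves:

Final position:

  a b c d e f g h
  ─────────────────
8│♜ · ♝ · ♚ ♝ ♞ ♜│8
7│· ♟ · ♟ ♟ · · ♟│7
6│· · ♞ · ♛ ♟ ♟ ·│6
5│♟ · ♟ · · · · ·│5
4│· · · ♘ ♙ · ♙ ·│4
3│♗ ♙ · · · · · ·│3
2│♙ · ♙ ♙ · ♙ · ♙│2
1│♖ ♘ ♕ · ♔ ♗ · ♖│1
  ─────────────────
  a b c d e f g h


2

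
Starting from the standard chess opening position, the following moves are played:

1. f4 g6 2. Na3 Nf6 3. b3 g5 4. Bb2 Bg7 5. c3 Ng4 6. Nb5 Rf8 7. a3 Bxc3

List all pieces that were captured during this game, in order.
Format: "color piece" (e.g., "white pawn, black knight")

Tracking captures:
  Bxc3: captured white pawn

white pawn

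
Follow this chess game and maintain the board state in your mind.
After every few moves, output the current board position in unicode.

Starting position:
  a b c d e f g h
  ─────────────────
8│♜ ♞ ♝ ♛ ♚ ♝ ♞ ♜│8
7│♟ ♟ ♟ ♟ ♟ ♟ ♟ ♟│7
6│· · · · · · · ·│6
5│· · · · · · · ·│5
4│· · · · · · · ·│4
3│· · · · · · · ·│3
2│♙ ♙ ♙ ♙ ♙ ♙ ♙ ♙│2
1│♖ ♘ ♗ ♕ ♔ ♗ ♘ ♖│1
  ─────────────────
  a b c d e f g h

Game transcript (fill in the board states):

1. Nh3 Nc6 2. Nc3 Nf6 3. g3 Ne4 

  a b c d e f g h
  ─────────────────
8│♜ · ♝ ♛ ♚ ♝ · ♜│8
7│♟ ♟ ♟ ♟ ♟ ♟ ♟ ♟│7
6│· · ♞ · · · · ·│6
5│· · · · · · · ·│5
4│· · · · ♞ · · ·│4
3│· · ♘ · · · ♙ ♘│3
2│♙ ♙ ♙ ♙ ♙ ♙ · ♙│2
1│♖ · ♗ ♕ ♔ ♗ · ♖│1
  ─────────────────
  a b c d e f g h

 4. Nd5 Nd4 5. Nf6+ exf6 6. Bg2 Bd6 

  a b c d e f g h
  ─────────────────
8│♜ · ♝ ♛ ♚ · · ♜│8
7│♟ ♟ ♟ ♟ · ♟ ♟ ♟│7
6│· · · ♝ · ♟ · ·│6
5│· · · · · · · ·│5
4│· · · ♞ ♞ · · ·│4
3│· · · · · · ♙ ♘│3
2│♙ ♙ ♙ ♙ ♙ ♙ ♗ ♙│2
1│♖ · ♗ ♕ ♔ · · ♖│1
  ─────────────────
  a b c d e f g h

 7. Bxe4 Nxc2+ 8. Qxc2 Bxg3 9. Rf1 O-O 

  a b c d e f g h
  ─────────────────
8│♜ · ♝ ♛ · ♜ ♚ ·│8
7│♟ ♟ ♟ ♟ · ♟ ♟ ♟│7
6│· · · · · ♟ · ·│6
5│· · · · · · · ·│5
4│· · · · ♗ · · ·│4
3│· · · · · · ♝ ♘│3
2│♙ ♙ ♕ ♙ ♙ ♙ · ♙│2
1│♖ · ♗ · ♔ ♖ · ·│1
  ─────────────────
  a b c d e f g h

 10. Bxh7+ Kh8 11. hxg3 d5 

  a b c d e f g h
  ─────────────────
8│♜ · ♝ ♛ · ♜ · ♚│8
7│♟ ♟ ♟ · · ♟ ♟ ♗│7
6│· · · · · ♟ · ·│6
5│· · · ♟ · · · ·│5
4│· · · · · · · ·│4
3│· · · · · · ♙ ♘│3
2│♙ ♙ ♕ ♙ ♙ ♙ · ·│2
1│♖ · ♗ · ♔ ♖ · ·│1
  ─────────────────
  a b c d e f g h


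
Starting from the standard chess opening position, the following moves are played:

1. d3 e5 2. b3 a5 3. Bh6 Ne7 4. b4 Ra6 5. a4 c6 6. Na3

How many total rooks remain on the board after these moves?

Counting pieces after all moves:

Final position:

  a b c d e f g h
  ─────────────────
8│· ♞ ♝ ♛ ♚ ♝ · ♜│8
7│· ♟ · ♟ ♞ ♟ ♟ ♟│7
6│♜ · ♟ · · · · ♗│6
5│♟ · · · ♟ · · ·│5
4│♙ ♙ · · · · · ·│4
3│♘ · · ♙ · · · ·│3
2│· · ♙ · ♙ ♙ ♙ ♙│2
1│♖ · · ♕ ♔ ♗ ♘ ♖│1
  ─────────────────
  a b c d e f g h


4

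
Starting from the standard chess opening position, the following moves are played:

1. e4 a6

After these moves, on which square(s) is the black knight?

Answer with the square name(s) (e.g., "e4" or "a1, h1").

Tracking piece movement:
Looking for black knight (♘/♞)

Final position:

  a b c d e f g h
  ─────────────────
8│♜ ♞ ♝ ♛ ♚ ♝ ♞ ♜│8
7│· ♟ ♟ ♟ ♟ ♟ ♟ ♟│7
6│♟ · · · · · · ·│6
5│· · · · · · · ·│5
4│· · · · ♙ · · ·│4
3│· · · · · · · ·│3
2│♙ ♙ ♙ ♙ · ♙ ♙ ♙│2
1│♖ ♘ ♗ ♕ ♔ ♗ ♘ ♖│1
  ─────────────────
  a b c d e f g h


b8, g8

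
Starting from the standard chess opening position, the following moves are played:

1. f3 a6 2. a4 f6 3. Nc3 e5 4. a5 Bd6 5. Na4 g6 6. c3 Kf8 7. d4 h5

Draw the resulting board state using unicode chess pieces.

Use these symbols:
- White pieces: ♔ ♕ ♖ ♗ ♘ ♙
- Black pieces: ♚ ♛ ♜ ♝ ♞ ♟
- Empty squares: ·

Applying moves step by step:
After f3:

♜ ♞ ♝ ♛ ♚ ♝ ♞ ♜
♟ ♟ ♟ ♟ ♟ ♟ ♟ ♟
· · · · · · · ·
· · · · · · · ·
· · · · · · · ·
· · · · · ♙ · ·
♙ ♙ ♙ ♙ ♙ · ♙ ♙
♖ ♘ ♗ ♕ ♔ ♗ ♘ ♖


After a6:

♜ ♞ ♝ ♛ ♚ ♝ ♞ ♜
· ♟ ♟ ♟ ♟ ♟ ♟ ♟
♟ · · · · · · ·
· · · · · · · ·
· · · · · · · ·
· · · · · ♙ · ·
♙ ♙ ♙ ♙ ♙ · ♙ ♙
♖ ♘ ♗ ♕ ♔ ♗ ♘ ♖


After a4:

♜ ♞ ♝ ♛ ♚ ♝ ♞ ♜
· ♟ ♟ ♟ ♟ ♟ ♟ ♟
♟ · · · · · · ·
· · · · · · · ·
♙ · · · · · · ·
· · · · · ♙ · ·
· ♙ ♙ ♙ ♙ · ♙ ♙
♖ ♘ ♗ ♕ ♔ ♗ ♘ ♖


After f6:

♜ ♞ ♝ ♛ ♚ ♝ ♞ ♜
· ♟ ♟ ♟ ♟ · ♟ ♟
♟ · · · · ♟ · ·
· · · · · · · ·
♙ · · · · · · ·
· · · · · ♙ · ·
· ♙ ♙ ♙ ♙ · ♙ ♙
♖ ♘ ♗ ♕ ♔ ♗ ♘ ♖


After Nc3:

♜ ♞ ♝ ♛ ♚ ♝ ♞ ♜
· ♟ ♟ ♟ ♟ · ♟ ♟
♟ · · · · ♟ · ·
· · · · · · · ·
♙ · · · · · · ·
· · ♘ · · ♙ · ·
· ♙ ♙ ♙ ♙ · ♙ ♙
♖ · ♗ ♕ ♔ ♗ ♘ ♖


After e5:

♜ ♞ ♝ ♛ ♚ ♝ ♞ ♜
· ♟ ♟ ♟ · · ♟ ♟
♟ · · · · ♟ · ·
· · · · ♟ · · ·
♙ · · · · · · ·
· · ♘ · · ♙ · ·
· ♙ ♙ ♙ ♙ · ♙ ♙
♖ · ♗ ♕ ♔ ♗ ♘ ♖


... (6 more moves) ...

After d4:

♜ ♞ ♝ ♛ · ♚ ♞ ♜
· ♟ ♟ ♟ · · · ♟
♟ · · ♝ · ♟ ♟ ·
♙ · · · ♟ · · ·
♘ · · ♙ · · · ·
· · ♙ · · ♙ · ·
· ♙ · · ♙ · ♙ ♙
♖ · ♗ ♕ ♔ ♗ ♘ ♖


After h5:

♜ ♞ ♝ ♛ · ♚ ♞ ♜
· ♟ ♟ ♟ · · · ·
♟ · · ♝ · ♟ ♟ ·
♙ · · · ♟ · · ♟
♘ · · ♙ · · · ·
· · ♙ · · ♙ · ·
· ♙ · · ♙ · ♙ ♙
♖ · ♗ ♕ ♔ ♗ ♘ ♖



  a b c d e f g h
  ─────────────────
8│♜ ♞ ♝ ♛ · ♚ ♞ ♜│8
7│· ♟ ♟ ♟ · · · ·│7
6│♟ · · ♝ · ♟ ♟ ·│6
5│♙ · · · ♟ · · ♟│5
4│♘ · · ♙ · · · ·│4
3│· · ♙ · · ♙ · ·│3
2│· ♙ · · ♙ · ♙ ♙│2
1│♖ · ♗ ♕ ♔ ♗ ♘ ♖│1
  ─────────────────
  a b c d e f g h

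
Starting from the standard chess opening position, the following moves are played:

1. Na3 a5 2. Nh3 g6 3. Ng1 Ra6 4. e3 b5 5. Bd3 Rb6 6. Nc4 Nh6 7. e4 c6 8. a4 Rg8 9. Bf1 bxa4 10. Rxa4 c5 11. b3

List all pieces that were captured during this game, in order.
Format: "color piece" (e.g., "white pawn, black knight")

Tracking captures:
  bxa4: captured white pawn
  Rxa4: captured black pawn

white pawn, black pawn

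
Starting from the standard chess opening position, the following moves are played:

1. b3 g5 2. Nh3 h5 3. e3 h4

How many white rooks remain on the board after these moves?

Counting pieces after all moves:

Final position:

  a b c d e f g h
  ─────────────────
8│♜ ♞ ♝ ♛ ♚ ♝ ♞ ♜│8
7│♟ ♟ ♟ ♟ ♟ ♟ · ·│7
6│· · · · · · · ·│6
5│· · · · · · ♟ ·│5
4│· · · · · · · ♟│4
3│· ♙ · · ♙ · · ♘│3
2│♙ · ♙ ♙ · ♙ ♙ ♙│2
1│♖ ♘ ♗ ♕ ♔ ♗ · ♖│1
  ─────────────────
  a b c d e f g h


2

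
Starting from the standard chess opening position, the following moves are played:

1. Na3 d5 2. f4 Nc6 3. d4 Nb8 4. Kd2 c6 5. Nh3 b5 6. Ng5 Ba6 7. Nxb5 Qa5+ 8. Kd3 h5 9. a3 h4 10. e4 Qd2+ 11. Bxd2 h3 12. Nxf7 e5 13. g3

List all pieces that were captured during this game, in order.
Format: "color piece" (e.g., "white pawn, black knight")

Tracking captures:
  Nxb5: captured black pawn
  Bxd2: captured black queen
  Nxf7: captured black pawn

black pawn, black queen, black pawn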